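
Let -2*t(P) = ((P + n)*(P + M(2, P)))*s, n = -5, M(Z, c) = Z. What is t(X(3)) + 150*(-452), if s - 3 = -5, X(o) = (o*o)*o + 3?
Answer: -67000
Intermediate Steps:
X(o) = 3 + o³ (X(o) = o²*o + 3 = o³ + 3 = 3 + o³)
s = -2 (s = 3 - 5 = -2)
t(P) = (-5 + P)*(2 + P) (t(P) = -(P - 5)*(P + 2)*(-2)/2 = -(-5 + P)*(2 + P)*(-2)/2 = -(-1)*(-5 + P)*(2 + P) = (-5 + P)*(2 + P))
t(X(3)) + 150*(-452) = (-10 + (3 + 3³)² - 3*(3 + 3³)) + 150*(-452) = (-10 + (3 + 27)² - 3*(3 + 27)) - 67800 = (-10 + 30² - 3*30) - 67800 = (-10 + 900 - 90) - 67800 = 800 - 67800 = -67000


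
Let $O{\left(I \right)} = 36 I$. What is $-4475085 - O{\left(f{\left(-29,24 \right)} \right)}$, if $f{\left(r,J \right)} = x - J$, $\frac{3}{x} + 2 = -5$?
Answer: $- \frac{31319439}{7} \approx -4.4742 \cdot 10^{6}$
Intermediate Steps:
$x = - \frac{3}{7}$ ($x = \frac{3}{-2 - 5} = \frac{3}{-7} = 3 \left(- \frac{1}{7}\right) = - \frac{3}{7} \approx -0.42857$)
$f{\left(r,J \right)} = - \frac{3}{7} - J$
$-4475085 - O{\left(f{\left(-29,24 \right)} \right)} = -4475085 - 36 \left(- \frac{3}{7} - 24\right) = -4475085 - 36 \left(- \frac{171}{7}\right) = -4475085 - - \frac{6156}{7} = -4475085 + \frac{6156}{7} = - \frac{31319439}{7}$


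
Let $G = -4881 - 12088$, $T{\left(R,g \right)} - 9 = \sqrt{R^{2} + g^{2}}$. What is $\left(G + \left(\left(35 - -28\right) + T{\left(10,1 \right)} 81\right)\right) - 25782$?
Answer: $-41959 + 81 \sqrt{101} \approx -41145.0$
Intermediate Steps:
$T{\left(R,g \right)} = 9 + \sqrt{R^{2} + g^{2}}$
$G = -16969$ ($G = -4881 - 12088 = -16969$)
$\left(G + \left(\left(35 - -28\right) + T{\left(10,1 \right)} 81\right)\right) - 25782 = \left(-16969 + \left(\left(35 - -28\right) + \left(9 + \sqrt{10^{2} + 1^{2}}\right) 81\right)\right) - 25782 = \left(-16969 + \left(\left(35 + 28\right) + \left(9 + \sqrt{100 + 1}\right) 81\right)\right) - 25782 = \left(-16969 + \left(63 + \left(9 + \sqrt{101}\right) 81\right)\right) - 25782 = \left(-16969 + \left(63 + \left(729 + 81 \sqrt{101}\right)\right)\right) - 25782 = \left(-16969 + \left(792 + 81 \sqrt{101}\right)\right) - 25782 = \left(-16177 + 81 \sqrt{101}\right) - 25782 = -41959 + 81 \sqrt{101}$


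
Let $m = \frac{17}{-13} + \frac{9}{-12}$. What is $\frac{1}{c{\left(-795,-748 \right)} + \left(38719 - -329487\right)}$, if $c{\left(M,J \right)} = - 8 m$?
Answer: $\frac{13}{4786892} \approx 2.7158 \cdot 10^{-6}$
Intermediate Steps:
$m = - \frac{107}{52}$ ($m = 17 \left(- \frac{1}{13}\right) + 9 \left(- \frac{1}{12}\right) = - \frac{17}{13} - \frac{3}{4} = - \frac{107}{52} \approx -2.0577$)
$c{\left(M,J \right)} = \frac{214}{13}$ ($c{\left(M,J \right)} = \left(-8\right) \left(- \frac{107}{52}\right) = \frac{214}{13}$)
$\frac{1}{c{\left(-795,-748 \right)} + \left(38719 - -329487\right)} = \frac{1}{\frac{214}{13} + \left(38719 - -329487\right)} = \frac{1}{\frac{214}{13} + \left(38719 + 329487\right)} = \frac{1}{\frac{214}{13} + 368206} = \frac{1}{\frac{4786892}{13}} = \frac{13}{4786892}$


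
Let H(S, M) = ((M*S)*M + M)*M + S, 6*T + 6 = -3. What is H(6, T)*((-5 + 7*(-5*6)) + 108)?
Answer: 1284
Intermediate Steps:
T = -3/2 (T = -1 + (1/6)*(-3) = -1 - 1/2 = -3/2 ≈ -1.5000)
H(S, M) = S + M*(M + S*M**2) (H(S, M) = (S*M**2 + M)*M + S = (M + S*M**2)*M + S = M*(M + S*M**2) + S = S + M*(M + S*M**2))
H(6, T)*((-5 + 7*(-5*6)) + 108) = (6 + (-3/2)**2 + 6*(-3/2)**3)*((-5 + 7*(-5*6)) + 108) = (6 + 9/4 + 6*(-27/8))*((-5 + 7*(-30)) + 108) = (6 + 9/4 - 81/4)*((-5 - 210) + 108) = -12*(-215 + 108) = -12*(-107) = 1284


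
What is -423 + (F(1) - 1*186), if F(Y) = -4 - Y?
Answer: -614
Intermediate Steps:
-423 + (F(1) - 1*186) = -423 + ((-4 - 1*1) - 1*186) = -423 + ((-4 - 1) - 186) = -423 + (-5 - 186) = -423 - 191 = -614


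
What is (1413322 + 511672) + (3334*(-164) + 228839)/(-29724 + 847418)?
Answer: 1574055725899/817694 ≈ 1.9250e+6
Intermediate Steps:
(1413322 + 511672) + (3334*(-164) + 228839)/(-29724 + 847418) = 1924994 + (-546776 + 228839)/817694 = 1924994 - 317937*1/817694 = 1924994 - 317937/817694 = 1574055725899/817694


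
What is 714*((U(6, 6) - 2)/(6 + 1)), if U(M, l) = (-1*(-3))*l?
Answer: 1632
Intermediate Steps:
U(M, l) = 3*l
714*((U(6, 6) - 2)/(6 + 1)) = 714*((3*6 - 2)/(6 + 1)) = 714*((18 - 2)/7) = 714*(16*(1/7)) = 714*(16/7) = 1632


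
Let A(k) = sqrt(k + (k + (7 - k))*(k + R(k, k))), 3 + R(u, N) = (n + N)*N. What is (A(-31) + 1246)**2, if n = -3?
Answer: (1246 + sqrt(7109))**2 ≈ 1.7697e+6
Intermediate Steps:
R(u, N) = -3 + N*(-3 + N) (R(u, N) = -3 + (-3 + N)*N = -3 + N*(-3 + N))
A(k) = sqrt(-21 - 13*k + 7*k**2) (A(k) = sqrt(k + (k + (7 - k))*(k + (-3 + k**2 - 3*k))) = sqrt(k + 7*(-3 + k**2 - 2*k)) = sqrt(k + (-21 - 14*k + 7*k**2)) = sqrt(-21 - 13*k + 7*k**2))
(A(-31) + 1246)**2 = (sqrt(-21 - 13*(-31) + 7*(-31)**2) + 1246)**2 = (sqrt(-21 + 403 + 7*961) + 1246)**2 = (sqrt(-21 + 403 + 6727) + 1246)**2 = (sqrt(7109) + 1246)**2 = (1246 + sqrt(7109))**2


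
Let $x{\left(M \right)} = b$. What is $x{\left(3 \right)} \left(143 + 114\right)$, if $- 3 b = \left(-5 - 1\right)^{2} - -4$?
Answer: $- \frac{10280}{3} \approx -3426.7$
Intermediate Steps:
$b = - \frac{40}{3}$ ($b = - \frac{\left(-5 - 1\right)^{2} - -4}{3} = - \frac{\left(-6\right)^{2} + 4}{3} = - \frac{36 + 4}{3} = \left(- \frac{1}{3}\right) 40 = - \frac{40}{3} \approx -13.333$)
$x{\left(M \right)} = - \frac{40}{3}$
$x{\left(3 \right)} \left(143 + 114\right) = - \frac{40 \left(143 + 114\right)}{3} = \left(- \frac{40}{3}\right) 257 = - \frac{10280}{3}$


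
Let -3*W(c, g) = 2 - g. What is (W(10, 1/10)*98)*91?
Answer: -84721/15 ≈ -5648.1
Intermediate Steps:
W(c, g) = -⅔ + g/3 (W(c, g) = -(2 - g)/3 = -⅔ + g/3)
(W(10, 1/10)*98)*91 = ((-⅔ + (⅓)/10)*98)*91 = ((-⅔ + (⅓)*(⅒))*98)*91 = ((-⅔ + 1/30)*98)*91 = -19/30*98*91 = -931/15*91 = -84721/15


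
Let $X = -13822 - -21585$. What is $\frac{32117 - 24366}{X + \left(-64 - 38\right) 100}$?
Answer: $- \frac{7751}{2437} \approx -3.1805$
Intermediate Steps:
$X = 7763$ ($X = -13822 + 21585 = 7763$)
$\frac{32117 - 24366}{X + \left(-64 - 38\right) 100} = \frac{32117 - 24366}{7763 + \left(-64 - 38\right) 100} = \frac{7751}{7763 - 10200} = \frac{7751}{-2437} = 7751 \left(- \frac{1}{2437}\right) = - \frac{7751}{2437}$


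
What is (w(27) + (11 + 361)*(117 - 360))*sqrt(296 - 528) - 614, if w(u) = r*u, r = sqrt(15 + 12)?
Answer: -614 - 162*I*sqrt(58)*(1116 - sqrt(3)) ≈ -614.0 - 1.3747e+6*I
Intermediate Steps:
r = 3*sqrt(3) (r = sqrt(27) = 3*sqrt(3) ≈ 5.1962)
w(u) = 3*u*sqrt(3) (w(u) = (3*sqrt(3))*u = 3*u*sqrt(3))
(w(27) + (11 + 361)*(117 - 360))*sqrt(296 - 528) - 614 = (3*27*sqrt(3) + (11 + 361)*(117 - 360))*sqrt(296 - 528) - 614 = (81*sqrt(3) + 372*(-243))*sqrt(-232) - 614 = (81*sqrt(3) - 90396)*(2*I*sqrt(58)) - 614 = (-90396 + 81*sqrt(3))*(2*I*sqrt(58)) - 614 = 2*I*sqrt(58)*(-90396 + 81*sqrt(3)) - 614 = -614 + 2*I*sqrt(58)*(-90396 + 81*sqrt(3))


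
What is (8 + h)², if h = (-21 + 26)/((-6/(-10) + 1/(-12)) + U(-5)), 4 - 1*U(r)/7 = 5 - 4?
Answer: 112954384/1666681 ≈ 67.772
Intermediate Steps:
U(r) = 21 (U(r) = 28 - 7*(5 - 4) = 28 - 7*1 = 28 - 7 = 21)
h = 300/1291 (h = (-21 + 26)/((-6/(-10) + 1/(-12)) + 21) = 5/((-6*(-⅒) + 1*(-1/12)) + 21) = 5/((⅗ - 1/12) + 21) = 5/(31/60 + 21) = 5/(1291/60) = 5*(60/1291) = 300/1291 ≈ 0.23238)
(8 + h)² = (8 + 300/1291)² = (10628/1291)² = 112954384/1666681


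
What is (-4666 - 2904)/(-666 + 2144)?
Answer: -3785/739 ≈ -5.1218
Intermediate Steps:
(-4666 - 2904)/(-666 + 2144) = -7570/1478 = -7570*1/1478 = -3785/739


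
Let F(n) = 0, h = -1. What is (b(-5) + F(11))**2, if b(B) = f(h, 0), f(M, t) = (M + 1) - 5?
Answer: 25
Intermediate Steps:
f(M, t) = -4 + M (f(M, t) = (1 + M) - 5 = -4 + M)
b(B) = -5 (b(B) = -4 - 1 = -5)
(b(-5) + F(11))**2 = (-5 + 0)**2 = (-5)**2 = 25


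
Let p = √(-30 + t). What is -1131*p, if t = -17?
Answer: -1131*I*√47 ≈ -7753.7*I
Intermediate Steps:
p = I*√47 (p = √(-30 - 17) = √(-47) = I*√47 ≈ 6.8557*I)
-1131*p = -1131*I*√47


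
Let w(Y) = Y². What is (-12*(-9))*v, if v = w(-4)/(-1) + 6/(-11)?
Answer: -19656/11 ≈ -1786.9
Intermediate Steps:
v = -182/11 (v = (-4)²/(-1) + 6/(-11) = 16*(-1) + 6*(-1/11) = -16 - 6/11 = -182/11 ≈ -16.545)
(-12*(-9))*v = -12*(-9)*(-182/11) = 108*(-182/11) = -19656/11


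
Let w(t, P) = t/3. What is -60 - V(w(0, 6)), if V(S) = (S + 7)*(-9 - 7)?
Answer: 52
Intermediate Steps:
w(t, P) = t/3
V(S) = -112 - 16*S (V(S) = (7 + S)*(-16) = -112 - 16*S)
-60 - V(w(0, 6)) = -60 - (-112 - 16*0/3) = -60 - (-112 - 16*0) = -60 - (-112 + 0) = -60 - 1*(-112) = -60 + 112 = 52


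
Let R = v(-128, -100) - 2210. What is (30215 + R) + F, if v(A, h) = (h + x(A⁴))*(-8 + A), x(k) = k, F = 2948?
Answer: -36507177463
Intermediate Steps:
v(A, h) = (-8 + A)*(h + A⁴) (v(A, h) = (h + A⁴)*(-8 + A) = (-8 + A)*(h + A⁴))
R = -36507210626 (R = ((-128)⁵ - 8*(-100) - 8*(-128)⁴ - 128*(-100)) - 2210 = (-34359738368 + 800 - 8*268435456 + 12800) - 2210 = (-34359738368 + 800 - 2147483648 + 12800) - 2210 = -36507208416 - 2210 = -36507210626)
(30215 + R) + F = (30215 - 36507210626) + 2948 = -36507180411 + 2948 = -36507177463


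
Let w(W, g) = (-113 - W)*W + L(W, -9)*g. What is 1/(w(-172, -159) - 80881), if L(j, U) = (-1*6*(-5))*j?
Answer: 1/729411 ≈ 1.3710e-6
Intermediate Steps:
L(j, U) = 30*j (L(j, U) = (-6*(-5))*j = 30*j)
w(W, g) = W*(-113 - W) + 30*W*g (w(W, g) = (-113 - W)*W + (30*W)*g = W*(-113 - W) + 30*W*g)
1/(w(-172, -159) - 80881) = 1/(-172*(-113 - 1*(-172) + 30*(-159)) - 80881) = 1/(-172*(-113 + 172 - 4770) - 80881) = 1/(-172*(-4711) - 80881) = 1/(810292 - 80881) = 1/729411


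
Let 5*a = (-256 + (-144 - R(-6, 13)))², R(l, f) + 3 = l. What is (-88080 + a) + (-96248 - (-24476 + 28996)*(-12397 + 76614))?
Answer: -1452072959/5 ≈ -2.9041e+8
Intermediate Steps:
R(l, f) = -3 + l
a = 152881/5 (a = (-256 + (-144 - (-3 - 6)))²/5 = (-256 + (-144 - 1*(-9)))²/5 = (-256 + (-144 + 9))²/5 = (-256 - 135)²/5 = (⅕)*(-391)² = (⅕)*152881 = 152881/5 ≈ 30576.)
(-88080 + a) + (-96248 - (-24476 + 28996)*(-12397 + 76614)) = (-88080 + 152881/5) + (-96248 - (-24476 + 28996)*(-12397 + 76614)) = -287519/5 + (-96248 - 4520*64217) = -287519/5 + (-96248 - 1*290260840) = -287519/5 + (-96248 - 290260840) = -287519/5 - 290357088 = -1452072959/5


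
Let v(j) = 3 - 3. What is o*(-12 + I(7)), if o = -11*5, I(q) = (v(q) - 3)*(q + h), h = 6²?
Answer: 7755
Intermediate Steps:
v(j) = 0
h = 36
I(q) = -108 - 3*q (I(q) = (0 - 3)*(q + 36) = -3*(36 + q) = -108 - 3*q)
o = -55
o*(-12 + I(7)) = -55*(-12 + (-108 - 3*7)) = -55*(-12 + (-108 - 21)) = -55*(-12 - 129) = -55*(-141) = 7755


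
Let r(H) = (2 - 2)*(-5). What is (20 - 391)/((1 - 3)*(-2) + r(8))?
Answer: -371/4 ≈ -92.750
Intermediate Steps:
r(H) = 0 (r(H) = 0*(-5) = 0)
(20 - 391)/((1 - 3)*(-2) + r(8)) = (20 - 391)/((1 - 3)*(-2) + 0) = -371/(-2*(-2) + 0) = -371/(4 + 0) = -371/4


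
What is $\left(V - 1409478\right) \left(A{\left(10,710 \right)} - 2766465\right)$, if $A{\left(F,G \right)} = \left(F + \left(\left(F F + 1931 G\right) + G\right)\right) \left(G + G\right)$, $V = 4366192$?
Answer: $5751495086804390$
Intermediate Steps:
$A{\left(F,G \right)} = 2 G \left(F + F^{2} + 1932 G\right)$ ($A{\left(F,G \right)} = \left(F + \left(\left(F^{2} + 1931 G\right) + G\right)\right) 2 G = \left(F + \left(F^{2} + 1932 G\right)\right) 2 G = \left(F + F^{2} + 1932 G\right) 2 G = 2 G \left(F + F^{2} + 1932 G\right)$)
$\left(V - 1409478\right) \left(A{\left(10,710 \right)} - 2766465\right) = \left(4366192 - 1409478\right) \left(2 \cdot 710 \left(10 + 10^{2} + 1932 \cdot 710\right) - 2766465\right) = \left(4366192 + \left(-2109536 + 700058\right)\right) \left(2 \cdot 710 \left(10 + 100 + 1371720\right) - 2766465\right) = \left(4366192 - 1409478\right) \left(2 \cdot 710 \cdot 1371830 - 2766465\right) = 2956714 \left(1947998600 - 2766465\right) = 2956714 \cdot 1945232135 = 5751495086804390$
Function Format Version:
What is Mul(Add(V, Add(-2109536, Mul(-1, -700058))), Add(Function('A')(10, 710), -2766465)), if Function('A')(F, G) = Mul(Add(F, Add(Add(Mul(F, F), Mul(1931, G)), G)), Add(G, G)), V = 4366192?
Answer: 5751495086804390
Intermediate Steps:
Function('A')(F, G) = Mul(2, G, Add(F, Pow(F, 2), Mul(1932, G))) (Function('A')(F, G) = Mul(Add(F, Add(Add(Pow(F, 2), Mul(1931, G)), G)), Mul(2, G)) = Mul(Add(F, Add(Pow(F, 2), Mul(1932, G))), Mul(2, G)) = Mul(Add(F, Pow(F, 2), Mul(1932, G)), Mul(2, G)) = Mul(2, G, Add(F, Pow(F, 2), Mul(1932, G))))
Mul(Add(V, Add(-2109536, Mul(-1, -700058))), Add(Function('A')(10, 710), -2766465)) = Mul(Add(4366192, Add(-2109536, Mul(-1, -700058))), Add(Mul(2, 710, Add(10, Pow(10, 2), Mul(1932, 710))), -2766465)) = Mul(Add(4366192, Add(-2109536, 700058)), Add(Mul(2, 710, Add(10, 100, 1371720)), -2766465)) = Mul(Add(4366192, -1409478), Add(Mul(2, 710, 1371830), -2766465)) = Mul(2956714, Add(1947998600, -2766465)) = Mul(2956714, 1945232135) = 5751495086804390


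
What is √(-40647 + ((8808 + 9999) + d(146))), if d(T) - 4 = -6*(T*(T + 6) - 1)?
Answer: I*√154982 ≈ 393.68*I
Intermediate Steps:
d(T) = 10 - 6*T*(6 + T) (d(T) = 4 - 6*(T*(T + 6) - 1) = 4 - 6*(T*(6 + T) - 1) = 4 - 6*(-1 + T*(6 + T)) = 4 + (6 - 6*T*(6 + T)) = 10 - 6*T*(6 + T))
√(-40647 + ((8808 + 9999) + d(146))) = √(-40647 + ((8808 + 9999) + (10 - 36*146 - 6*146²))) = √(-40647 + (18807 + (10 - 5256 - 6*21316))) = √(-40647 + (18807 + (10 - 5256 - 127896))) = √(-40647 + (18807 - 133142)) = √(-40647 - 114335) = √(-154982) = I*√154982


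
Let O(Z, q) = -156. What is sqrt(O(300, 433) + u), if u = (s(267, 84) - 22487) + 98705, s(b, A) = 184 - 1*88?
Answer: 3*sqrt(8462) ≈ 275.97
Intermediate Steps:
s(b, A) = 96 (s(b, A) = 184 - 88 = 96)
u = 76314 (u = (96 - 22487) + 98705 = -22391 + 98705 = 76314)
sqrt(O(300, 433) + u) = sqrt(-156 + 76314) = sqrt(76158) = 3*sqrt(8462)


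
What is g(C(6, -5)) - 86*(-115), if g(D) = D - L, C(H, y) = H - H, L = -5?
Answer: 9895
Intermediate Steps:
C(H, y) = 0
g(D) = 5 + D (g(D) = D - 1*(-5) = D + 5 = 5 + D)
g(C(6, -5)) - 86*(-115) = (5 + 0) - 86*(-115) = 5 + 9890 = 9895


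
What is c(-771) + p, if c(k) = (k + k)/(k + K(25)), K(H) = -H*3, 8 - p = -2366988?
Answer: 333746693/141 ≈ 2.3670e+6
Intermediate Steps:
p = 2366996 (p = 8 - 1*(-2366988) = 8 + 2366988 = 2366996)
K(H) = -3*H
c(k) = 2*k/(-75 + k) (c(k) = (k + k)/(k - 3*25) = (2*k)/(k - 75) = (2*k)/(-75 + k) = 2*k/(-75 + k))
c(-771) + p = 2*(-771)/(-75 - 771) + 2366996 = 2*(-771)/(-846) + 2366996 = 2*(-771)*(-1/846) + 2366996 = 257/141 + 2366996 = 333746693/141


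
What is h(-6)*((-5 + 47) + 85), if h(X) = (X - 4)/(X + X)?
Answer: 635/6 ≈ 105.83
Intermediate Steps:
h(X) = (-4 + X)/(2*X) (h(X) = (-4 + X)/((2*X)) = (-4 + X)*(1/(2*X)) = (-4 + X)/(2*X))
h(-6)*((-5 + 47) + 85) = ((1/2)*(-4 - 6)/(-6))*((-5 + 47) + 85) = ((1/2)*(-1/6)*(-10))*(42 + 85) = (5/6)*127 = 635/6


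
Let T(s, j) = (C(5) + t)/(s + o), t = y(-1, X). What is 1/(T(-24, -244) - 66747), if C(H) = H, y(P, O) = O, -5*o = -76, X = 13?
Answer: -22/1468479 ≈ -1.4981e-5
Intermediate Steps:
o = 76/5 (o = -⅕*(-76) = 76/5 ≈ 15.200)
t = 13
T(s, j) = 18/(76/5 + s) (T(s, j) = (5 + 13)/(s + 76/5) = 18/(76/5 + s))
1/(T(-24, -244) - 66747) = 1/(90/(76 + 5*(-24)) - 66747) = 1/(90/(76 - 120) - 66747) = 1/(90/(-44) - 66747) = 1/(90*(-1/44) - 66747) = 1/(-45/22 - 66747) = 1/(-1468479/22) = -22/1468479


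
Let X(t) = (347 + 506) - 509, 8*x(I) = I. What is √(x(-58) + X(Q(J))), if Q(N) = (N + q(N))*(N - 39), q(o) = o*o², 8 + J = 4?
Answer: √1347/2 ≈ 18.351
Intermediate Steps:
J = -4 (J = -8 + 4 = -4)
q(o) = o³
x(I) = I/8
Q(N) = (-39 + N)*(N + N³) (Q(N) = (N + N³)*(N - 39) = (N + N³)*(-39 + N) = (-39 + N)*(N + N³))
X(t) = 344 (X(t) = 853 - 509 = 344)
√(x(-58) + X(Q(J))) = √((⅛)*(-58) + 344) = √(-29/4 + 344) = √(1347/4) = √1347/2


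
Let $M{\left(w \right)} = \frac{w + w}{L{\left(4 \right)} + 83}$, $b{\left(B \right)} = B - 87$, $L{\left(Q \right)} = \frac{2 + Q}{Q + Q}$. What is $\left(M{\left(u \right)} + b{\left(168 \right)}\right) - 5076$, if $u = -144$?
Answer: $- \frac{1674477}{335} \approx -4998.4$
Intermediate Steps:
$L{\left(Q \right)} = \frac{2 + Q}{2 Q}$
$b{\left(B \right)} = -87 + B$
$M{\left(w \right)} = \frac{8 w}{335}$ ($M{\left(w \right)} = \frac{w + w}{\frac{2 + 4}{2 \cdot 4} + 83} = \frac{2 w}{\frac{1}{2} \cdot \frac{1}{4} \cdot 6 + 83} = \frac{2 w}{\frac{3}{4} + 83} = \frac{2 w}{\frac{335}{4}} = 2 w \frac{4}{335} = \frac{8 w}{335}$)
$\left(M{\left(u \right)} + b{\left(168 \right)}\right) - 5076 = \left(\frac{8}{335} \left(-144\right) + \left(-87 + 168\right)\right) - 5076 = \left(- \frac{1152}{335} + 81\right) - 5076 = \frac{25983}{335} - 5076 = - \frac{1674477}{335}$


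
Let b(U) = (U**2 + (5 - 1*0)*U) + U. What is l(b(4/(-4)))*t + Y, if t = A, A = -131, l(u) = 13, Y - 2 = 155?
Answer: -1546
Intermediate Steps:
Y = 157 (Y = 2 + 155 = 157)
b(U) = U**2 + 6*U (b(U) = (U**2 + (5 + 0)*U) + U = (U**2 + 5*U) + U = U**2 + 6*U)
t = -131
l(b(4/(-4)))*t + Y = 13*(-131) + 157 = -1703 + 157 = -1546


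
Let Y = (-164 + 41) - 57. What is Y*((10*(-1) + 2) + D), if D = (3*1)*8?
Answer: -2880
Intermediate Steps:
D = 24 (D = 3*8 = 24)
Y = -180 (Y = -123 - 57 = -180)
Y*((10*(-1) + 2) + D) = -180*((10*(-1) + 2) + 24) = -180*((-10 + 2) + 24) = -180*(-8 + 24) = -180*16 = -2880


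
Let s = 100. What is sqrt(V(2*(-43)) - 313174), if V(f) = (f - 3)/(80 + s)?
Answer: I*sqrt(281857045)/30 ≈ 559.62*I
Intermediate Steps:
V(f) = -1/60 + f/180 (V(f) = (f - 3)/(80 + 100) = (-3 + f)/180 = (-3 + f)*(1/180) = -1/60 + f/180)
sqrt(V(2*(-43)) - 313174) = sqrt((-1/60 + (2*(-43))/180) - 313174) = sqrt((-1/60 + (1/180)*(-86)) - 313174) = sqrt((-1/60 - 43/90) - 313174) = sqrt(-89/180 - 313174) = sqrt(-56371409/180) = I*sqrt(281857045)/30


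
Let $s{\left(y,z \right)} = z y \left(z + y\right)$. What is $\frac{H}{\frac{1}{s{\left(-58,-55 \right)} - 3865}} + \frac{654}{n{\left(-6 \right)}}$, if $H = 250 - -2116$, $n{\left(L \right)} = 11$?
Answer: $- \frac{9482182056}{11} \approx -8.6202 \cdot 10^{8}$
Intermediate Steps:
$s{\left(y,z \right)} = y z \left(y + z\right)$
$H = 2366$ ($H = 250 + 2116 = 2366$)
$\frac{H}{\frac{1}{s{\left(-58,-55 \right)} - 3865}} + \frac{654}{n{\left(-6 \right)}} = \frac{2366}{\frac{1}{\left(-58\right) \left(-55\right) \left(-58 - 55\right) - 3865}} + \frac{654}{11} = \frac{2366}{\frac{1}{\left(-58\right) \left(-55\right) \left(-113\right) - 3865}} + 654 \cdot \frac{1}{11} = \frac{2366}{\frac{1}{-360470 - 3865}} + \frac{654}{11} = \frac{2366}{\frac{1}{-364335}} + \frac{654}{11} = \frac{2366}{- \frac{1}{364335}} + \frac{654}{11} = 2366 \left(-364335\right) + \frac{654}{11} = -862016610 + \frac{654}{11} = - \frac{9482182056}{11}$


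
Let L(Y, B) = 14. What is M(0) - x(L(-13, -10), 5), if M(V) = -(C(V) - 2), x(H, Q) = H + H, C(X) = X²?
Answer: -26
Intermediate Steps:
x(H, Q) = 2*H
M(V) = 2 - V² (M(V) = -(V² - 2) = -(-2 + V²) = 2 - V²)
M(0) - x(L(-13, -10), 5) = (2 - 1*0²) - 2*14 = (2 - 1*0) - 1*28 = (2 + 0) - 28 = 2 - 28 = -26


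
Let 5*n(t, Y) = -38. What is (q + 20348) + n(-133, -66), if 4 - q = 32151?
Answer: -59033/5 ≈ -11807.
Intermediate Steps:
n(t, Y) = -38/5 (n(t, Y) = (⅕)*(-38) = -38/5)
q = -32147 (q = 4 - 1*32151 = 4 - 32151 = -32147)
(q + 20348) + n(-133, -66) = (-32147 + 20348) - 38/5 = -11799 - 38/5 = -59033/5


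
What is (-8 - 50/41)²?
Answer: 142884/1681 ≈ 84.999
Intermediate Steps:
(-8 - 50/41)² = (-378/41)² = 142884/1681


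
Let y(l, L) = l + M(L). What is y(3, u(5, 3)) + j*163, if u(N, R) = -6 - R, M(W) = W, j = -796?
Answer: -129754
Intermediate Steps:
y(l, L) = L + l (y(l, L) = l + L = L + l)
y(3, u(5, 3)) + j*163 = ((-6 - 1*3) + 3) - 796*163 = ((-6 - 3) + 3) - 129748 = (-9 + 3) - 129748 = -6 - 129748 = -129754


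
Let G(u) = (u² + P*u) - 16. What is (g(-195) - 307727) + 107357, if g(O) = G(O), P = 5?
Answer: -163336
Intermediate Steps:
G(u) = -16 + u² + 5*u (G(u) = (u² + 5*u) - 16 = -16 + u² + 5*u)
g(O) = -16 + O² + 5*O
(g(-195) - 307727) + 107357 = ((-16 + (-195)² + 5*(-195)) - 307727) + 107357 = ((-16 + 38025 - 975) - 307727) + 107357 = (37034 - 307727) + 107357 = -270693 + 107357 = -163336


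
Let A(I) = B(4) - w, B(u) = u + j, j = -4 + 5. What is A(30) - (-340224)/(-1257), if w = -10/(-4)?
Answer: -224721/838 ≈ -268.16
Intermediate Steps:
w = 5/2 (w = -10*(-¼) = 5/2 ≈ 2.5000)
j = 1
B(u) = 1 + u (B(u) = u + 1 = 1 + u)
A(I) = 5/2 (A(I) = (1 + 4) - 1*5/2 = 5 - 5/2 = 5/2)
A(30) - (-340224)/(-1257) = 5/2 - (-340224)/(-1257) = 5/2 - (-340224)*(-1)/1257 = 5/2 - 384*886/1257 = 5/2 - 113408/419 = -224721/838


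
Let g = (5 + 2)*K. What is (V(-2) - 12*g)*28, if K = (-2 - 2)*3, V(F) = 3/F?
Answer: 28182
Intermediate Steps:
K = -12 (K = -4*3 = -12)
g = -84 (g = (5 + 2)*(-12) = 7*(-12) = -84)
(V(-2) - 12*g)*28 = (3/(-2) - 12*(-84))*28 = (3*(-½) + 1008)*28 = (-3/2 + 1008)*28 = (2013/2)*28 = 28182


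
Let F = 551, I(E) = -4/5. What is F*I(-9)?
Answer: -2204/5 ≈ -440.80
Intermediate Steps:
I(E) = -⅘ (I(E) = -4*⅕ = -⅘)
F*I(-9) = 551*(-⅘) = -2204/5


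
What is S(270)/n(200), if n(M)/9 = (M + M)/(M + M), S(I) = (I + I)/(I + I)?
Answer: ⅑ ≈ 0.11111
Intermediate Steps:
S(I) = 1 (S(I) = (2*I)/((2*I)) = (2*I)*(1/(2*I)) = 1)
n(M) = 9 (n(M) = 9*((M + M)/(M + M)) = 9*((2*M)/((2*M))) = 9*((2*M)*(1/(2*M))) = 9*1 = 9)
S(270)/n(200) = 1/9 = 1*(⅑) = ⅑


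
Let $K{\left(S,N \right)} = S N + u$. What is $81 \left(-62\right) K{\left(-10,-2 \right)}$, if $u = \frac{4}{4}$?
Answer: $-105462$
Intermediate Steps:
$u = 1$ ($u = 4 \cdot \frac{1}{4} = 1$)
$K{\left(S,N \right)} = 1 + N S$ ($K{\left(S,N \right)} = S N + 1 = N S + 1 = 1 + N S$)
$81 \left(-62\right) K{\left(-10,-2 \right)} = 81 \left(-62\right) \left(1 - -20\right) = - 5022 \left(1 + 20\right) = \left(-5022\right) 21 = -105462$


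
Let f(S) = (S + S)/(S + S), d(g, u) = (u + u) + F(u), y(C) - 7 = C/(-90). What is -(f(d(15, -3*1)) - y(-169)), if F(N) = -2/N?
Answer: 709/90 ≈ 7.8778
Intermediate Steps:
y(C) = 7 - C/90 (y(C) = 7 + C/(-90) = 7 + C*(-1/90) = 7 - C/90)
d(g, u) = -2/u + 2*u (d(g, u) = (u + u) - 2/u = 2*u - 2/u = -2/u + 2*u)
f(S) = 1 (f(S) = (2*S)/((2*S)) = (2*S)*(1/(2*S)) = 1)
-(f(d(15, -3*1)) - y(-169)) = -(1 - (7 - 1/90*(-169))) = -(1 - (7 + 169/90)) = -(1 - 1*799/90) = -(1 - 799/90) = -1*(-709/90) = 709/90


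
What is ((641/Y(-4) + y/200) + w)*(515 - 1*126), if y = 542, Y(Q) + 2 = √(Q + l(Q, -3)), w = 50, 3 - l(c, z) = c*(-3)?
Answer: 389*(-53558*I + 5271*√13)/(100*(√13 + 2*I)) ≈ -8831.0 - 52885.0*I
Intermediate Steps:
l(c, z) = 3 + 3*c (l(c, z) = 3 - c*(-3) = 3 - (-3)*c = 3 + 3*c)
Y(Q) = -2 + √(3 + 4*Q) (Y(Q) = -2 + √(Q + (3 + 3*Q)) = -2 + √(3 + 4*Q))
((641/Y(-4) + y/200) + w)*(515 - 1*126) = ((641/(-2 + √(3 + 4*(-4))) + 542/200) + 50)*(515 - 1*126) = ((641/(-2 + √(3 - 16)) + 542*(1/200)) + 50)*(515 - 126) = ((641/(-2 + √(-13)) + 271/100) + 50)*389 = ((641/(-2 + I*√13) + 271/100) + 50)*389 = ((271/100 + 641/(-2 + I*√13)) + 50)*389 = (5271/100 + 641/(-2 + I*√13))*389 = 2050419/100 + 249349/(-2 + I*√13)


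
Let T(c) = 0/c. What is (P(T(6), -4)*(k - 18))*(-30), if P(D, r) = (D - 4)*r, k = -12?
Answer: 14400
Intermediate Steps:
T(c) = 0
P(D, r) = r*(-4 + D) (P(D, r) = (-4 + D)*r = r*(-4 + D))
(P(T(6), -4)*(k - 18))*(-30) = ((-4*(-4 + 0))*(-12 - 18))*(-30) = (-4*(-4)*(-30))*(-30) = (16*(-30))*(-30) = -480*(-30) = 14400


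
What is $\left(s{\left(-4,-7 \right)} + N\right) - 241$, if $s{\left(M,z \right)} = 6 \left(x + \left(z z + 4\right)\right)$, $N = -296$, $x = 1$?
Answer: $-213$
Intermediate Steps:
$s{\left(M,z \right)} = 30 + 6 z^{2}$ ($s{\left(M,z \right)} = 6 \left(1 + \left(z z + 4\right)\right) = 6 \left(1 + \left(z^{2} + 4\right)\right) = 6 \left(1 + \left(4 + z^{2}\right)\right) = 6 \left(5 + z^{2}\right) = 30 + 6 z^{2}$)
$\left(s{\left(-4,-7 \right)} + N\right) - 241 = \left(\left(30 + 6 \left(-7\right)^{2}\right) - 296\right) - 241 = \left(\left(30 + 6 \cdot 49\right) - 296\right) - 241 = \left(\left(30 + 294\right) - 296\right) - 241 = \left(324 - 296\right) - 241 = 28 - 241 = -213$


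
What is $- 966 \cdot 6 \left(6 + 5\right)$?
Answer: $-63756$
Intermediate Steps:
$- 966 \cdot 6 \left(6 + 5\right) = - 966 \cdot 6 \cdot 11 = \left(-966\right) 66 = -63756$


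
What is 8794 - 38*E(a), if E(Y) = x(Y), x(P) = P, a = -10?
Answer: 9174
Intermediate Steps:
E(Y) = Y
8794 - 38*E(a) = 8794 - 38*(-10) = 8794 - 1*(-380) = 8794 + 380 = 9174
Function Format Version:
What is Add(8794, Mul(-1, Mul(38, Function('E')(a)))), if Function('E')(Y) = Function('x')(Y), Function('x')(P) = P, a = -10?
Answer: 9174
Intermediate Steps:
Function('E')(Y) = Y
Add(8794, Mul(-1, Mul(38, Function('E')(a)))) = Add(8794, Mul(-1, Mul(38, -10))) = Add(8794, Mul(-1, -380)) = Add(8794, 380) = 9174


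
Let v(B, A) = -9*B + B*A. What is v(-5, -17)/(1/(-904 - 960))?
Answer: -242320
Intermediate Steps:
v(B, A) = -9*B + A*B
v(-5, -17)/(1/(-904 - 960)) = (-5*(-9 - 17))/(1/(-904 - 960)) = (-5*(-26))/(1/(-1864)) = 130/(-1/1864) = 130*(-1864) = -242320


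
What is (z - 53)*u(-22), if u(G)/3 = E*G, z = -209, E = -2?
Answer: -34584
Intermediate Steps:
u(G) = -6*G (u(G) = 3*(-2*G) = -6*G)
(z - 53)*u(-22) = (-209 - 53)*(-6*(-22)) = -262*132 = -34584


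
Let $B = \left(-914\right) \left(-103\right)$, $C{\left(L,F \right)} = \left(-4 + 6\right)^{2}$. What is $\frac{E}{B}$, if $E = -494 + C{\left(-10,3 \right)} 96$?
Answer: $- \frac{55}{47071} \approx -0.0011684$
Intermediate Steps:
$C{\left(L,F \right)} = 4$ ($C{\left(L,F \right)} = 2^{2} = 4$)
$E = -110$ ($E = -494 + 4 \cdot 96 = -494 + 384 = -110$)
$B = 94142$
$\frac{E}{B} = - \frac{110}{94142} = \left(-110\right) \frac{1}{94142} = - \frac{55}{47071}$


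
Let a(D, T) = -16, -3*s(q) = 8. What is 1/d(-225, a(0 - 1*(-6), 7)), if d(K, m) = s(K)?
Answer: -3/8 ≈ -0.37500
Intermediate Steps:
s(q) = -8/3 (s(q) = -1/3*8 = -8/3)
d(K, m) = -8/3
1/d(-225, a(0 - 1*(-6), 7)) = 1/(-8/3) = -3/8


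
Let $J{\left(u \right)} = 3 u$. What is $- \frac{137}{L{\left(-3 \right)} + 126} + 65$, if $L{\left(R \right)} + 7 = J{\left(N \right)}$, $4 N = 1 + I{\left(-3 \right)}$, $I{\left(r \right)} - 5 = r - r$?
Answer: $\frac{15781}{247} \approx 63.891$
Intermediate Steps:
$I{\left(r \right)} = 5$ ($I{\left(r \right)} = 5 + \left(r - r\right) = 5 + 0 = 5$)
$N = \frac{3}{2}$ ($N = \frac{1 + 5}{4} = \frac{1}{4} \cdot 6 = \frac{3}{2} \approx 1.5$)
$L{\left(R \right)} = - \frac{5}{2}$ ($L{\left(R \right)} = -7 + 3 \cdot \frac{3}{2} = -7 + \frac{9}{2} = - \frac{5}{2}$)
$- \frac{137}{L{\left(-3 \right)} + 126} + 65 = - \frac{137}{- \frac{5}{2} + 126} + 65 = - \frac{137}{\frac{247}{2}} + 65 = \left(-137\right) \frac{2}{247} + 65 = - \frac{274}{247} + 65 = \frac{15781}{247}$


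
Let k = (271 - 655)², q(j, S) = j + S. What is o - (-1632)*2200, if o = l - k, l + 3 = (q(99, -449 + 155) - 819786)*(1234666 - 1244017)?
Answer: 7671085272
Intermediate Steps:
q(j, S) = S + j
k = 147456 (k = (-384)² = 147456)
l = 7667642328 (l = -3 + (((-449 + 155) + 99) - 819786)*(1234666 - 1244017) = -3 + ((-294 + 99) - 819786)*(-9351) = -3 + (-195 - 819786)*(-9351) = -3 - 819981*(-9351) = -3 + 7667642331 = 7667642328)
o = 7667494872 (o = 7667642328 - 1*147456 = 7667642328 - 147456 = 7667494872)
o - (-1632)*2200 = 7667494872 - (-1632)*2200 = 7667494872 - 1*(-3590400) = 7667494872 + 3590400 = 7671085272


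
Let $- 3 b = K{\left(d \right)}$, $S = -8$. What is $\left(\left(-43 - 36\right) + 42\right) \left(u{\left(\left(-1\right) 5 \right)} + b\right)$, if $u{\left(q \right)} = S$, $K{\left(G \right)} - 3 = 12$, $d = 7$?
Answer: $481$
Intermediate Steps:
$K{\left(G \right)} = 15$ ($K{\left(G \right)} = 3 + 12 = 15$)
$b = -5$ ($b = \left(- \frac{1}{3}\right) 15 = -5$)
$u{\left(q \right)} = -8$
$\left(\left(-43 - 36\right) + 42\right) \left(u{\left(\left(-1\right) 5 \right)} + b\right) = \left(\left(-43 - 36\right) + 42\right) \left(-8 - 5\right) = \left(-79 + 42\right) \left(-13\right) = \left(-37\right) \left(-13\right) = 481$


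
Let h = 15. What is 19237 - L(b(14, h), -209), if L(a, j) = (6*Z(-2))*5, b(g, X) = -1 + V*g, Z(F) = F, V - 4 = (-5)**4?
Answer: 19297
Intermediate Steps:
V = 629 (V = 4 + (-5)**4 = 4 + 625 = 629)
b(g, X) = -1 + 629*g
L(a, j) = -60 (L(a, j) = (6*(-2))*5 = -12*5 = -60)
19237 - L(b(14, h), -209) = 19237 - 1*(-60) = 19237 + 60 = 19297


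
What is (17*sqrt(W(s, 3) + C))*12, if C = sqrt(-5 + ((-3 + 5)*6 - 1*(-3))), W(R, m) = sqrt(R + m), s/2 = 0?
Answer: 204*sqrt(sqrt(3) + sqrt(10)) ≈ 451.31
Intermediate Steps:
s = 0 (s = 2*0 = 0)
C = sqrt(10) (C = sqrt(-5 + (2*6 + 3)) = sqrt(-5 + (12 + 3)) = sqrt(-5 + 15) = sqrt(10) ≈ 3.1623)
(17*sqrt(W(s, 3) + C))*12 = (17*sqrt(sqrt(0 + 3) + sqrt(10)))*12 = (17*sqrt(sqrt(3) + sqrt(10)))*12 = 204*sqrt(sqrt(3) + sqrt(10))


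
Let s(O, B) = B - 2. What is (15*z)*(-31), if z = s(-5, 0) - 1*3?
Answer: 2325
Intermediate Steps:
s(O, B) = -2 + B
z = -5 (z = (-2 + 0) - 1*3 = -2 - 3 = -5)
(15*z)*(-31) = (15*(-5))*(-31) = -75*(-31) = 2325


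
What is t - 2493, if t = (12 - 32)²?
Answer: -2093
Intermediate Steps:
t = 400 (t = (-20)² = 400)
t - 2493 = 400 - 2493 = -2093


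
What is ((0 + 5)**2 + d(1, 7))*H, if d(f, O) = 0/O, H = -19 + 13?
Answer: -150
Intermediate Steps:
H = -6
d(f, O) = 0
((0 + 5)**2 + d(1, 7))*H = ((0 + 5)**2 + 0)*(-6) = (5**2 + 0)*(-6) = (25 + 0)*(-6) = 25*(-6) = -150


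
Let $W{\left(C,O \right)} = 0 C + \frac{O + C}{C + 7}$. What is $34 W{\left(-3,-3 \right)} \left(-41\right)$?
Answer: $2091$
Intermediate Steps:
$W{\left(C,O \right)} = \frac{C + O}{7 + C}$ ($W{\left(C,O \right)} = 0 + \frac{C + O}{7 + C} = \frac{C + O}{7 + C}$)
$34 W{\left(-3,-3 \right)} \left(-41\right) = 34 \frac{-3 - 3}{7 - 3} \left(-41\right) = 34 \cdot \frac{1}{4} \left(-6\right) \left(-41\right) = 34 \left(- \frac{3}{2}\right) \left(-41\right) = \left(-51\right) \left(-41\right) = 2091$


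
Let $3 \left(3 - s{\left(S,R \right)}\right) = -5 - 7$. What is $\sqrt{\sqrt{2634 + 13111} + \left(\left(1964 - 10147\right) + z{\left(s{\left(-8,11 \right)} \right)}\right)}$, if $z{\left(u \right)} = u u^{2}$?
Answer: $\sqrt{-7840 + \sqrt{15745}} \approx 87.832 i$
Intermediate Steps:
$s{\left(S,R \right)} = 7$ ($s{\left(S,R \right)} = 3 - \frac{-5 - 7}{3} = 3 - -4 = 3 + 4 = 7$)
$z{\left(u \right)} = u^{3}$
$\sqrt{\sqrt{2634 + 13111} + \left(\left(1964 - 10147\right) + z{\left(s{\left(-8,11 \right)} \right)}\right)} = \sqrt{\sqrt{2634 + 13111} + \left(\left(1964 - 10147\right) + 7^{3}\right)} = \sqrt{\sqrt{15745} + \left(-8183 + 343\right)} = \sqrt{\sqrt{15745} - 7840} = \sqrt{-7840 + \sqrt{15745}}$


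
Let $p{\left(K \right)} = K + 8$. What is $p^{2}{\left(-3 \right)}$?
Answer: $25$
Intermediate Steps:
$p{\left(K \right)} = 8 + K$
$p^{2}{\left(-3 \right)} = \left(8 - 3\right)^{2} = 5^{2} = 25$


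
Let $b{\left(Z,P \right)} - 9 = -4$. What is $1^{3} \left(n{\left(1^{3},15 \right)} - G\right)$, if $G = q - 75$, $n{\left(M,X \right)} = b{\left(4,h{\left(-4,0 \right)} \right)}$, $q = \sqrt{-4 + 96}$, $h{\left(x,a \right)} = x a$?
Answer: $80 - 2 \sqrt{23} \approx 70.408$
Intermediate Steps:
$h{\left(x,a \right)} = a x$
$q = 2 \sqrt{23}$ ($q = \sqrt{92} = 2 \sqrt{23} \approx 9.5917$)
$b{\left(Z,P \right)} = 5$ ($b{\left(Z,P \right)} = 9 - 4 = 5$)
$n{\left(M,X \right)} = 5$
$G = -75 + 2 \sqrt{23}$ ($G = 2 \sqrt{23} - 75 = -75 + 2 \sqrt{23} \approx -65.408$)
$1^{3} \left(n{\left(1^{3},15 \right)} - G\right) = 1^{3} \left(5 - \left(-75 + 2 \sqrt{23}\right)\right) = 1 \left(5 + \left(75 - 2 \sqrt{23}\right)\right) = 1 \left(80 - 2 \sqrt{23}\right) = 80 - 2 \sqrt{23}$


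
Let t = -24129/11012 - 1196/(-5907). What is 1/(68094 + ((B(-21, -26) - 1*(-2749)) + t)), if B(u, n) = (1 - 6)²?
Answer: 65047884/4609684083661 ≈ 1.4111e-5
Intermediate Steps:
t = -129359651/65047884 (t = -24129*1/11012 - 1196*(-1/5907) = -24129/11012 + 1196/5907 = -129359651/65047884 ≈ -1.9887)
B(u, n) = 25 (B(u, n) = (-5)² = 25)
1/(68094 + ((B(-21, -26) - 1*(-2749)) + t)) = 1/(68094 + ((25 - 1*(-2749)) - 129359651/65047884)) = 1/(68094 + ((25 + 2749) - 129359651/65047884)) = 1/(68094 + (2774 - 129359651/65047884)) = 1/(68094 + 180313470565/65047884) = 1/(4609684083661/65047884) = 65047884/4609684083661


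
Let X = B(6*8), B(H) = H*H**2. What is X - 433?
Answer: 110159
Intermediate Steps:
B(H) = H**3
X = 110592 (X = (6*8)**3 = 48**3 = 110592)
X - 433 = 110592 - 433 = 110159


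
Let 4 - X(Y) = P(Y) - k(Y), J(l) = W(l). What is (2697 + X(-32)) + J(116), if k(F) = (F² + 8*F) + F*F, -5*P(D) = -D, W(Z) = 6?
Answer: 22527/5 ≈ 4505.4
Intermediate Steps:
P(D) = D/5 (P(D) = -(-1)*D/5 = D/5)
J(l) = 6
k(F) = 2*F² + 8*F (k(F) = (F² + 8*F) + F² = 2*F² + 8*F)
X(Y) = 4 - Y/5 + 2*Y*(4 + Y) (X(Y) = 4 - (Y/5 - 2*Y*(4 + Y)) = 4 + (-Y/5 + 2*Y*(4 + Y)) = 4 - Y/5 + 2*Y*(4 + Y))
(2697 + X(-32)) + J(116) = (2697 + (4 - ⅕*(-32) + 2*(-32)*(4 - 32))) + 6 = (2697 + (4 + 32/5 + 2*(-32)*(-28))) + 6 = (2697 + (4 + 32/5 + 1792)) + 6 = (2697 + 9012/5) + 6 = 22497/5 + 6 = 22527/5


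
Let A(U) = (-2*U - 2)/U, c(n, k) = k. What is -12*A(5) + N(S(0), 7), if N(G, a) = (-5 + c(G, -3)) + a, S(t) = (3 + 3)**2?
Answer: 139/5 ≈ 27.800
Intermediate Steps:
S(t) = 36 (S(t) = 6**2 = 36)
N(G, a) = -8 + a (N(G, a) = (-5 - 3) + a = -8 + a)
A(U) = (-2 - 2*U)/U
-12*A(5) + N(S(0), 7) = -12*(-2 - 2/5) + (-8 + 7) = -12*(-2 - 2*1/5) - 1 = -12*(-2 - 2/5) - 1 = -12*(-12/5) - 1 = 144/5 - 1 = 139/5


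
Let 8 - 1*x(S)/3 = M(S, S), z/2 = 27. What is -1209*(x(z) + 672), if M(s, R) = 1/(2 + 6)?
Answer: -6728085/8 ≈ -8.4101e+5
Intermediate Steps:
z = 54 (z = 2*27 = 54)
M(s, R) = 1/8
x(S) = 189/8 (x(S) = 24 - 3*1/8 = 24 - 3/8 = 189/8)
-1209*(x(z) + 672) = -1209*(189/8 + 672) = -1209*5565/8 = -6728085/8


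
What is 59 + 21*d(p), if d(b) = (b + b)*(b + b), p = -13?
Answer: 14255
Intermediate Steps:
d(b) = 4*b² (d(b) = (2*b)*(2*b) = 4*b²)
59 + 21*d(p) = 59 + 21*(4*(-13)²) = 59 + 21*(4*169) = 59 + 21*676 = 59 + 14196 = 14255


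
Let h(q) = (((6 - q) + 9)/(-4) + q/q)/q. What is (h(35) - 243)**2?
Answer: 72233001/1225 ≈ 58966.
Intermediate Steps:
h(q) = (-11/4 + q/4)/q (h(q) = ((15 - q)*(-1/4) + 1)/q = ((-15/4 + q/4) + 1)/q = (-11/4 + q/4)/q)
(h(35) - 243)**2 = ((1/4)*(-11 + 35)/35 - 243)**2 = ((1/4)*(1/35)*24 - 243)**2 = (6/35 - 243)**2 = (-8499/35)**2 = 72233001/1225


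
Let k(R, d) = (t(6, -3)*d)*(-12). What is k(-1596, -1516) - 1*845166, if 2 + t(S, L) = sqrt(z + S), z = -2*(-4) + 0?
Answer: -881550 + 18192*sqrt(14) ≈ -8.1348e+5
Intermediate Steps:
z = 8 (z = 8 + 0 = 8)
t(S, L) = -2 + sqrt(8 + S)
k(R, d) = -12*d*(-2 + sqrt(14)) (k(R, d) = ((-2 + sqrt(8 + 6))*d)*(-12) = ((-2 + sqrt(14))*d)*(-12) = (d*(-2 + sqrt(14)))*(-12) = -12*d*(-2 + sqrt(14)))
k(-1596, -1516) - 1*845166 = 12*(-1516)*(2 - sqrt(14)) - 1*845166 = (-36384 + 18192*sqrt(14)) - 845166 = -881550 + 18192*sqrt(14)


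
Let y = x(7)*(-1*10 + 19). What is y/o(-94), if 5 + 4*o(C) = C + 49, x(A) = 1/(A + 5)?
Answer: -3/50 ≈ -0.060000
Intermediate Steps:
x(A) = 1/(5 + A)
o(C) = 11 + C/4 (o(C) = -5/4 + (C + 49)/4 = -5/4 + (49 + C)/4 = -5/4 + (49/4 + C/4) = 11 + C/4)
y = ¾ (y = (-1*10 + 19)/(5 + 7) = (-10 + 19)/12 = (1/12)*9 = ¾ ≈ 0.75000)
y/o(-94) = 3/(4*(11 + (¼)*(-94))) = 3/(4*(11 - 47/2)) = 3/(4*(-25/2)) = (¾)*(-2/25) = -3/50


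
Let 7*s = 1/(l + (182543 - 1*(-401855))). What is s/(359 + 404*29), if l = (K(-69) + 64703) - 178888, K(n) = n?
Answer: 1/39738921600 ≈ 2.5164e-11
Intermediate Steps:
l = -114254 (l = (-69 + 64703) - 178888 = 64634 - 178888 = -114254)
s = 1/3291008 (s = 1/(7*(-114254 + (182543 - 1*(-401855)))) = 1/(7*(-114254 + (182543 + 401855))) = 1/(7*(-114254 + 584398)) = (⅐)/470144 = (⅐)*(1/470144) = 1/3291008 ≈ 3.0386e-7)
s/(359 + 404*29) = 1/(3291008*(359 + 404*29)) = 1/(3291008*(359 + 11716)) = (1/3291008)/12075 = (1/3291008)*(1/12075) = 1/39738921600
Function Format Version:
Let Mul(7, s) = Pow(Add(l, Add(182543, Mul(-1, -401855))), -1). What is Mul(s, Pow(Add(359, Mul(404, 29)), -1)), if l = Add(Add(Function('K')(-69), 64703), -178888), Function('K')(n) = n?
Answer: Rational(1, 39738921600) ≈ 2.5164e-11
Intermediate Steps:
l = -114254 (l = Add(Add(-69, 64703), -178888) = Add(64634, -178888) = -114254)
s = Rational(1, 3291008) (s = Mul(Rational(1, 7), Pow(Add(-114254, Add(182543, Mul(-1, -401855))), -1)) = Mul(Rational(1, 7), Pow(Add(-114254, Add(182543, 401855)), -1)) = Mul(Rational(1, 7), Pow(Add(-114254, 584398), -1)) = Mul(Rational(1, 7), Pow(470144, -1)) = Mul(Rational(1, 7), Rational(1, 470144)) = Rational(1, 3291008) ≈ 3.0386e-7)
Mul(s, Pow(Add(359, Mul(404, 29)), -1)) = Mul(Rational(1, 3291008), Pow(Add(359, Mul(404, 29)), -1)) = Mul(Rational(1, 3291008), Pow(Add(359, 11716), -1)) = Mul(Rational(1, 3291008), Pow(12075, -1)) = Mul(Rational(1, 3291008), Rational(1, 12075)) = Rational(1, 39738921600)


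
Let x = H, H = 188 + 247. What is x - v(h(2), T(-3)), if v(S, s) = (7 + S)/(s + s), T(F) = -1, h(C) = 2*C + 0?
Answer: 881/2 ≈ 440.50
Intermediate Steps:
h(C) = 2*C
v(S, s) = (7 + S)/(2*s) (v(S, s) = (7 + S)/((2*s)) = (7 + S)*(1/(2*s)) = (7 + S)/(2*s))
H = 435
x = 435
x - v(h(2), T(-3)) = 435 - (7 + 2*2)/(2*(-1)) = 435 - (-1)*(7 + 4)/2 = 435 - (-1)*11/2 = 435 - 1*(-11/2) = 435 + 11/2 = 881/2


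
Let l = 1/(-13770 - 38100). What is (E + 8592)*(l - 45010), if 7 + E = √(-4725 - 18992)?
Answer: -4008626159617/10374 - 2334668701*I*√23717/51870 ≈ -3.8641e+8 - 6.9317e+6*I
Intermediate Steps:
l = -1/51870 (l = 1/(-51870) = -1/51870 ≈ -1.9279e-5)
E = -7 + I*√23717 (E = -7 + √(-4725 - 18992) = -7 + √(-23717) = -7 + I*√23717 ≈ -7.0 + 154.0*I)
(E + 8592)*(l - 45010) = ((-7 + I*√23717) + 8592)*(-1/51870 - 45010) = (8585 + I*√23717)*(-2334668701/51870) = -4008626159617/10374 - 2334668701*I*√23717/51870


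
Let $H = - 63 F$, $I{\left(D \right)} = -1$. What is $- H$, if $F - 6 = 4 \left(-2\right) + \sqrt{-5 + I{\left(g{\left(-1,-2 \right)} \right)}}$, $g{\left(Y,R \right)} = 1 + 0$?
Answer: $-126 + 63 i \sqrt{6} \approx -126.0 + 154.32 i$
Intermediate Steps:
$g{\left(Y,R \right)} = 1$
$F = -2 + i \sqrt{6}$ ($F = 6 + \left(4 \left(-2\right) + \sqrt{-5 - 1}\right) = 6 - \left(8 - \sqrt{-6}\right) = 6 - \left(8 - i \sqrt{6}\right) = -2 + i \sqrt{6} \approx -2.0 + 2.4495 i$)
$H = 126 - 63 i \sqrt{6}$ ($H = - 63 \left(-2 + i \sqrt{6}\right) = 126 - 63 i \sqrt{6} \approx 126.0 - 154.32 i$)
$- H = - (126 - 63 i \sqrt{6}) = -126 + 63 i \sqrt{6}$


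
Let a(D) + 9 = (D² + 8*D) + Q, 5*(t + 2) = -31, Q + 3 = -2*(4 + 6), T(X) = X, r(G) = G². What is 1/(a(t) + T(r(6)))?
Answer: 25/141 ≈ 0.17730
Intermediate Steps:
Q = -23 (Q = -3 - 2*(4 + 6) = -3 - 2*10 = -3 - 20 = -23)
t = -41/5 (t = -2 + (⅕)*(-31) = -2 - 31/5 = -41/5 ≈ -8.2000)
a(D) = -32 + D² + 8*D (a(D) = -9 + ((D² + 8*D) - 23) = -9 + (-23 + D² + 8*D) = -32 + D² + 8*D)
1/(a(t) + T(r(6))) = 1/((-32 + (-41/5)² + 8*(-41/5)) + 6²) = 1/((-32 + 1681/25 - 328/5) + 36) = 1/(-759/25 + 36) = 1/(141/25) = 25/141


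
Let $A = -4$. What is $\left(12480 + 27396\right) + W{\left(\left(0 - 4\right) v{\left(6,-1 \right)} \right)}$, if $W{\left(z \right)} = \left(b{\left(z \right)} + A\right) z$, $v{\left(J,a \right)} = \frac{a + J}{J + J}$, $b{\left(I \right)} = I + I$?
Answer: $\frac{358994}{9} \approx 39888.0$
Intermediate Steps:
$b{\left(I \right)} = 2 I$
$v{\left(J,a \right)} = \frac{J + a}{2 J}$
$W{\left(z \right)} = z \left(-4 + 2 z\right)$ ($W{\left(z \right)} = \left(2 z - 4\right) z = \left(-4 + 2 z\right) z = z \left(-4 + 2 z\right)$)
$\left(12480 + 27396\right) + W{\left(\left(0 - 4\right) v{\left(6,-1 \right)} \right)} = \left(12480 + 27396\right) + 2 \left(0 - 4\right) \frac{6 - 1}{2 \cdot 6} \left(-2 + \left(0 - 4\right) \frac{6 - 1}{2 \cdot 6}\right) = 39876 + 2 \left(- 4 \cdot \frac{1}{2} \cdot \frac{1}{6} \cdot 5\right) \left(-2 - 4 \cdot \frac{1}{2} \cdot \frac{1}{6} \cdot 5\right) = 39876 + 2 \left(\left(-4\right) \frac{5}{12}\right) \left(-2 - \frac{5}{3}\right) = 39876 + 2 \left(- \frac{5}{3}\right) \left(-2 - \frac{5}{3}\right) = 39876 + 2 \left(- \frac{5}{3}\right) \left(- \frac{11}{3}\right) = 39876 + \frac{110}{9} = \frac{358994}{9}$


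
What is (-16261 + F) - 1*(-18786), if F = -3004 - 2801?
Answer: -3280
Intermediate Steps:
F = -5805
(-16261 + F) - 1*(-18786) = (-16261 - 5805) - 1*(-18786) = -22066 + 18786 = -3280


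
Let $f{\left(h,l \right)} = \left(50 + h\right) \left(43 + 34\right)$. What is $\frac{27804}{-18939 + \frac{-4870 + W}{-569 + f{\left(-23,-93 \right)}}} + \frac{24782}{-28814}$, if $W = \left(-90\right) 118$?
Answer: $- \frac{47970622793}{20611648283} \approx -2.3274$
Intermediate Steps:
$f{\left(h,l \right)} = 3850 + 77 h$ ($f{\left(h,l \right)} = \left(50 + h\right) 77 = 3850 + 77 h$)
$W = -10620$
$\frac{27804}{-18939 + \frac{-4870 + W}{-569 + f{\left(-23,-93 \right)}}} + \frac{24782}{-28814} = \frac{27804}{-18939 + \frac{-4870 - 10620}{-569 + \left(3850 + 77 \left(-23\right)\right)}} + \frac{24782}{-28814} = \frac{27804}{-18939 - \frac{15490}{-569 + \left(3850 - 1771\right)}} + 24782 \left(- \frac{1}{28814}\right) = \frac{27804}{-18939 - \frac{15490}{-569 + 2079}} - \frac{12391}{14407} = \frac{27804}{-18939 - \frac{15490}{1510}} - \frac{12391}{14407} = \frac{27804}{-18939 - \frac{1549}{151}} - \frac{12391}{14407} = \frac{27804}{- \frac{2861338}{151}} - \frac{12391}{14407} = 27804 \left(- \frac{151}{2861338}\right) - \frac{12391}{14407} = - \frac{2099202}{1430669} - \frac{12391}{14407} = - \frac{47970622793}{20611648283}$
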